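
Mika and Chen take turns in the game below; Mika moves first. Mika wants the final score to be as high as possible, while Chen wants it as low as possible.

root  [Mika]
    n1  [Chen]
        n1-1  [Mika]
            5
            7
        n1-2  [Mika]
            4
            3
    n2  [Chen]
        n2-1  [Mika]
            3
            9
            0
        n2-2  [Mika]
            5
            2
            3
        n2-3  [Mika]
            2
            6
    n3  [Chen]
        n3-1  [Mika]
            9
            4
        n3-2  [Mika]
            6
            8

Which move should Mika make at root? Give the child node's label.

n3

n1-1 (Mika): max(5, 7) = 7
n1-2 (Mika): max(4, 3) = 4
n1 (Chen): min(7, 4) = 4
n2-1 (Mika): max(3, 9, 0) = 9
n2-2 (Mika): max(5, 2, 3) = 5
n2-3 (Mika): max(2, 6) = 6
n2 (Chen): min(9, 5, 6) = 5
n3-1 (Mika): max(9, 4) = 9
n3-2 (Mika): max(6, 8) = 8
n3 (Chen): min(9, 8) = 8
root (Mika): max(4, 5, 8) = 8
Mika at root wants the highest of {n1=4, n2=5, n3=8}, so chooses n3.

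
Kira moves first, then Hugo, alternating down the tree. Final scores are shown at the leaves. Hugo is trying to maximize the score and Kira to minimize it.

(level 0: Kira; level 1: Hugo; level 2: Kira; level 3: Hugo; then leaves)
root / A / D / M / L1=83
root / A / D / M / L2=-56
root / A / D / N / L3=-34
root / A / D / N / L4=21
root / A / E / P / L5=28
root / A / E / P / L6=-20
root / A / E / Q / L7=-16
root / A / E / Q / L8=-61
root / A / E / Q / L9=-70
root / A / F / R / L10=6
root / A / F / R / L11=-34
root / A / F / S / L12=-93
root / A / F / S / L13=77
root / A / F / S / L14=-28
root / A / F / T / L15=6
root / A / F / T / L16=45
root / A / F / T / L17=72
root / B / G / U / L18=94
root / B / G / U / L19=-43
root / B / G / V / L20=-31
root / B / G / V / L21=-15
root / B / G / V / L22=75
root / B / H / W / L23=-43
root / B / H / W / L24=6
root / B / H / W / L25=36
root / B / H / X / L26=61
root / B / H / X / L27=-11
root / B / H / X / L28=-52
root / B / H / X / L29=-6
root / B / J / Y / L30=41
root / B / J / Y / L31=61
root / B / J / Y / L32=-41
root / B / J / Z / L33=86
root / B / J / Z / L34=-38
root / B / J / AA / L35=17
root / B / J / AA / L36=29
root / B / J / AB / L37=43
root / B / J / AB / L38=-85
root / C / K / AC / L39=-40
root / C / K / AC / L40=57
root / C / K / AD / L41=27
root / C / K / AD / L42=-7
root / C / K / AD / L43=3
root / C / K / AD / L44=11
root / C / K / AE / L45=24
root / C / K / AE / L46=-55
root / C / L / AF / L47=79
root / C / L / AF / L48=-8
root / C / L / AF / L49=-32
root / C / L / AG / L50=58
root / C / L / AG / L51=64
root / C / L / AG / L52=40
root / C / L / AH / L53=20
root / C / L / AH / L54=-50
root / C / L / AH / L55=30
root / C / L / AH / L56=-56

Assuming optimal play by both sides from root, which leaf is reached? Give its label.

L4

M (Hugo): max(83, -56) = 83
N (Hugo): max(-34, 21) = 21
D (Kira): min(83, 21) = 21
P (Hugo): max(28, -20) = 28
Q (Hugo): max(-16, -61, -70) = -16
E (Kira): min(28, -16) = -16
R (Hugo): max(6, -34) = 6
S (Hugo): max(-93, 77, -28) = 77
T (Hugo): max(6, 45, 72) = 72
F (Kira): min(6, 77, 72) = 6
A (Hugo): max(21, -16, 6) = 21
U (Hugo): max(94, -43) = 94
V (Hugo): max(-31, -15, 75) = 75
G (Kira): min(94, 75) = 75
W (Hugo): max(-43, 6, 36) = 36
X (Hugo): max(61, -11, -52, -6) = 61
H (Kira): min(36, 61) = 36
Y (Hugo): max(41, 61, -41) = 61
Z (Hugo): max(86, -38) = 86
AA (Hugo): max(17, 29) = 29
AB (Hugo): max(43, -85) = 43
J (Kira): min(61, 86, 29, 43) = 29
B (Hugo): max(75, 36, 29) = 75
AC (Hugo): max(-40, 57) = 57
AD (Hugo): max(27, -7, 3, 11) = 27
AE (Hugo): max(24, -55) = 24
K (Kira): min(57, 27, 24) = 24
AF (Hugo): max(79, -8, -32) = 79
AG (Hugo): max(58, 64, 40) = 64
AH (Hugo): max(20, -50, 30, -56) = 30
L (Kira): min(79, 64, 30) = 30
C (Hugo): max(24, 30) = 30
root (Kira): min(21, 75, 30) = 21
At root, Kira picks A (lowest: 21).
At A, Hugo picks D (highest: 21).
At D, Kira picks N (lowest: 21).
At N, Hugo picks L4 (highest: 21).
Terminal value 21.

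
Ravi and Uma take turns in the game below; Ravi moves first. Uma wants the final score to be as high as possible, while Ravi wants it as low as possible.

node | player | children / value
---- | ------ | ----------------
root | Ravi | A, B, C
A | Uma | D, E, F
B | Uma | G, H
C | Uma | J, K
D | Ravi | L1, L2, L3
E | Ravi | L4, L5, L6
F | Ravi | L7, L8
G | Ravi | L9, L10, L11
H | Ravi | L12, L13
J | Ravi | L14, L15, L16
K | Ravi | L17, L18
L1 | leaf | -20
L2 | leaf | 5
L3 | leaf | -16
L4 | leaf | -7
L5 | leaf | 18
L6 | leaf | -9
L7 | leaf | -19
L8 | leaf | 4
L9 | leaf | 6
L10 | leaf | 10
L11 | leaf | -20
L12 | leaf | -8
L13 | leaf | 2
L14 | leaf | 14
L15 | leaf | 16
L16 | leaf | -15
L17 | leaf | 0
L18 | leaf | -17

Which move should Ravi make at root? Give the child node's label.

D (Ravi): min(-20, 5, -16) = -20
E (Ravi): min(-7, 18, -9) = -9
F (Ravi): min(-19, 4) = -19
A (Uma): max(-20, -9, -19) = -9
G (Ravi): min(6, 10, -20) = -20
H (Ravi): min(-8, 2) = -8
B (Uma): max(-20, -8) = -8
J (Ravi): min(14, 16, -15) = -15
K (Ravi): min(0, -17) = -17
C (Uma): max(-15, -17) = -15
root (Ravi): min(-9, -8, -15) = -15
Ravi at root wants the lowest of {A=-9, B=-8, C=-15}, so chooses C.

C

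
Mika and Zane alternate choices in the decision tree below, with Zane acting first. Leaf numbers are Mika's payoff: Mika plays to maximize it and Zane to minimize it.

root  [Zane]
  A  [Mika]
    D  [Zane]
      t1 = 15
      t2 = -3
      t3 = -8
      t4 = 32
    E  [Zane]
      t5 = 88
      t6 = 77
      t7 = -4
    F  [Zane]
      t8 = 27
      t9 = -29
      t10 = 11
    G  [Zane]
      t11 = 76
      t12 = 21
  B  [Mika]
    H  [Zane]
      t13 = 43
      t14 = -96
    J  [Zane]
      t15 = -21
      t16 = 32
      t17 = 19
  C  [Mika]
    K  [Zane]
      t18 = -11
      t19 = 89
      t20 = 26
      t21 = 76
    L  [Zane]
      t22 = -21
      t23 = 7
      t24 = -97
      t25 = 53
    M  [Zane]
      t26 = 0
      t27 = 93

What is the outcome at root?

-21

D (Zane): min(15, -3, -8, 32) = -8
E (Zane): min(88, 77, -4) = -4
F (Zane): min(27, -29, 11) = -29
G (Zane): min(76, 21) = 21
A (Mika): max(-8, -4, -29, 21) = 21
H (Zane): min(43, -96) = -96
J (Zane): min(-21, 32, 19) = -21
B (Mika): max(-96, -21) = -21
K (Zane): min(-11, 89, 26, 76) = -11
L (Zane): min(-21, 7, -97, 53) = -97
M (Zane): min(0, 93) = 0
C (Mika): max(-11, -97, 0) = 0
root (Zane): min(21, -21, 0) = -21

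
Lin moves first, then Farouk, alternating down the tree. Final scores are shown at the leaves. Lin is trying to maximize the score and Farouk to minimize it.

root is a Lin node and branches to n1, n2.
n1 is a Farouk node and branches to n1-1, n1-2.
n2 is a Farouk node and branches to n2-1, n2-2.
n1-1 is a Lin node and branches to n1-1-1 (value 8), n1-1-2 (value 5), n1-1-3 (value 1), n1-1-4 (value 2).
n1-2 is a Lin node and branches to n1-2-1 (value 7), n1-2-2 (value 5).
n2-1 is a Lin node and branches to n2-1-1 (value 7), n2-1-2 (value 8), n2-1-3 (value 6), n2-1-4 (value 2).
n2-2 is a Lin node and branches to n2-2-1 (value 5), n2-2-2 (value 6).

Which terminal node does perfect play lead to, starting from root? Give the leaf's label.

n1-1 (Lin): max(8, 5, 1, 2) = 8
n1-2 (Lin): max(7, 5) = 7
n1 (Farouk): min(8, 7) = 7
n2-1 (Lin): max(7, 8, 6, 2) = 8
n2-2 (Lin): max(5, 6) = 6
n2 (Farouk): min(8, 6) = 6
root (Lin): max(7, 6) = 7
At root, Lin picks n1 (highest: 7).
At n1, Farouk picks n1-2 (lowest: 7).
At n1-2, Lin picks n1-2-1 (highest: 7).
Terminal value 7.

n1-2-1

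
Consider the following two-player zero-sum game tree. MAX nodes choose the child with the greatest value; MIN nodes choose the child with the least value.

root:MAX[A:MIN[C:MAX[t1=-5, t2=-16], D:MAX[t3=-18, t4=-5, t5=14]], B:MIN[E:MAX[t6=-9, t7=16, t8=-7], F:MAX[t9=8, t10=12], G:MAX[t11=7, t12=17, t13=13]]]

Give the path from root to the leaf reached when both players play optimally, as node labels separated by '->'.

C (MAX): max(-5, -16) = -5
D (MAX): max(-18, -5, 14) = 14
A (MIN): min(-5, 14) = -5
E (MAX): max(-9, 16, -7) = 16
F (MAX): max(8, 12) = 12
G (MAX): max(7, 17, 13) = 17
B (MIN): min(16, 12, 17) = 12
root (MAX): max(-5, 12) = 12
At root, MAX picks B (highest: 12).
At B, MIN picks F (lowest: 12).
At F, MAX picks t10 (highest: 12).
Terminal value 12.

root -> B -> F -> t10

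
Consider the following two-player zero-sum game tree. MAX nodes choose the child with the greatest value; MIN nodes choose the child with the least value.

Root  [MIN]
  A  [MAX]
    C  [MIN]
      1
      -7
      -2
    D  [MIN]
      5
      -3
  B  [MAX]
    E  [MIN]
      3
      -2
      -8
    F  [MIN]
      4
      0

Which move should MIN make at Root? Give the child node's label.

C (MIN): min(1, -7, -2) = -7
D (MIN): min(5, -3) = -3
A (MAX): max(-7, -3) = -3
E (MIN): min(3, -2, -8) = -8
F (MIN): min(4, 0) = 0
B (MAX): max(-8, 0) = 0
Root (MIN): min(-3, 0) = -3
MIN at Root wants the lowest of {A=-3, B=0}, so chooses A.

A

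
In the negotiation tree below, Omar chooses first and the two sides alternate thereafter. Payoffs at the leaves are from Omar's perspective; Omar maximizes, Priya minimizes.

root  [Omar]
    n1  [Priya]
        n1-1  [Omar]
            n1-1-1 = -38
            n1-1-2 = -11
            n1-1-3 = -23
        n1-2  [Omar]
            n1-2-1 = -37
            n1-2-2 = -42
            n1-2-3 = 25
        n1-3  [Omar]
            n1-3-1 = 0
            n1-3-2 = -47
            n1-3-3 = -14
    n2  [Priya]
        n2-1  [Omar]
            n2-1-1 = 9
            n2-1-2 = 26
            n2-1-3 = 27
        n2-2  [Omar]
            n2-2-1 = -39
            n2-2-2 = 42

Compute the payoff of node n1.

-11

n1-1 (Omar): max(-38, -11, -23) = -11
n1-2 (Omar): max(-37, -42, 25) = 25
n1-3 (Omar): max(0, -47, -14) = 0
n1 (Priya): min(-11, 25, 0) = -11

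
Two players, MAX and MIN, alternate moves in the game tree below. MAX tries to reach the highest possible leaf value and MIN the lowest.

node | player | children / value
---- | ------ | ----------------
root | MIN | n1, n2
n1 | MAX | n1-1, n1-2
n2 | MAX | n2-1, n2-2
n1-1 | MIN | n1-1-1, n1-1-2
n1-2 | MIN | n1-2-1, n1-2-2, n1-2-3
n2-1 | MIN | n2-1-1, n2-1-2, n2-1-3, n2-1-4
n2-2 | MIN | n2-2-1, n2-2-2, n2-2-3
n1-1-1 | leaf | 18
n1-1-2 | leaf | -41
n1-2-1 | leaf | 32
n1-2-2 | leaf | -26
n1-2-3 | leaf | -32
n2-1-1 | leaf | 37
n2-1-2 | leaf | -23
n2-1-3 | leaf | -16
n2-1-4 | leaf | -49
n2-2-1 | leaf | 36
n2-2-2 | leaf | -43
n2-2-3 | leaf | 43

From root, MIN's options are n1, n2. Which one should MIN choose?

n1-1 (MIN): min(18, -41) = -41
n1-2 (MIN): min(32, -26, -32) = -32
n1 (MAX): max(-41, -32) = -32
n2-1 (MIN): min(37, -23, -16, -49) = -49
n2-2 (MIN): min(36, -43, 43) = -43
n2 (MAX): max(-49, -43) = -43
root (MIN): min(-32, -43) = -43
MIN at root wants the lowest of {n1=-32, n2=-43}, so chooses n2.

n2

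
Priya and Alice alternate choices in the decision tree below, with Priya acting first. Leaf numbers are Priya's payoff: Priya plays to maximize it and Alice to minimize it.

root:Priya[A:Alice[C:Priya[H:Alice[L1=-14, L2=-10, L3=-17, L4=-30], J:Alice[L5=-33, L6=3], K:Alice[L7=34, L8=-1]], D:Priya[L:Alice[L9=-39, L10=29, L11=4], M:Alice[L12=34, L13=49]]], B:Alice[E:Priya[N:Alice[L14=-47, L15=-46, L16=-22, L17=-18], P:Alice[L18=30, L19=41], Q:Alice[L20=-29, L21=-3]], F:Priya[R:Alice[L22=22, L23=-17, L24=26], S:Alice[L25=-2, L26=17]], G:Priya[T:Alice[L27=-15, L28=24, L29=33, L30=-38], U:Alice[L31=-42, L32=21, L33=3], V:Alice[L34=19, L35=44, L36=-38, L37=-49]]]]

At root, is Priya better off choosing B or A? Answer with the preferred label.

A

N (Alice): min(-47, -46, -22, -18) = -47
P (Alice): min(30, 41) = 30
Q (Alice): min(-29, -3) = -29
E (Priya): max(-47, 30, -29) = 30
R (Alice): min(22, -17, 26) = -17
S (Alice): min(-2, 17) = -2
F (Priya): max(-17, -2) = -2
T (Alice): min(-15, 24, 33, -38) = -38
U (Alice): min(-42, 21, 3) = -42
V (Alice): min(19, 44, -38, -49) = -49
G (Priya): max(-38, -42, -49) = -38
B (Alice): min(30, -2, -38) = -38
H (Alice): min(-14, -10, -17, -30) = -30
J (Alice): min(-33, 3) = -33
K (Alice): min(34, -1) = -1
C (Priya): max(-30, -33, -1) = -1
L (Alice): min(-39, 29, 4) = -39
M (Alice): min(34, 49) = 34
D (Priya): max(-39, 34) = 34
A (Alice): min(-1, 34) = -1
Priya prefers the higher value; B=-38, A=-1. A is better since -1 > -38.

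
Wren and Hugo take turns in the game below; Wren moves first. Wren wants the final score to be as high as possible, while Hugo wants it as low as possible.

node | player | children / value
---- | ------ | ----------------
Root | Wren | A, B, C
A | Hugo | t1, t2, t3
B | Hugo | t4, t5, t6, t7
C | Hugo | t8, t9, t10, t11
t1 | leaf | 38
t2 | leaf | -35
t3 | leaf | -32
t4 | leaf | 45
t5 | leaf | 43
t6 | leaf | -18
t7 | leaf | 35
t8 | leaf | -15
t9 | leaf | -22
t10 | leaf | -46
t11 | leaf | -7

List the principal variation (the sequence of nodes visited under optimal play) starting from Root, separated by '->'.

Root -> B -> t6

A (Hugo): min(38, -35, -32) = -35
B (Hugo): min(45, 43, -18, 35) = -18
C (Hugo): min(-15, -22, -46, -7) = -46
Root (Wren): max(-35, -18, -46) = -18
At Root, Wren picks B (highest: -18).
At B, Hugo picks t6 (lowest: -18).
Terminal value -18.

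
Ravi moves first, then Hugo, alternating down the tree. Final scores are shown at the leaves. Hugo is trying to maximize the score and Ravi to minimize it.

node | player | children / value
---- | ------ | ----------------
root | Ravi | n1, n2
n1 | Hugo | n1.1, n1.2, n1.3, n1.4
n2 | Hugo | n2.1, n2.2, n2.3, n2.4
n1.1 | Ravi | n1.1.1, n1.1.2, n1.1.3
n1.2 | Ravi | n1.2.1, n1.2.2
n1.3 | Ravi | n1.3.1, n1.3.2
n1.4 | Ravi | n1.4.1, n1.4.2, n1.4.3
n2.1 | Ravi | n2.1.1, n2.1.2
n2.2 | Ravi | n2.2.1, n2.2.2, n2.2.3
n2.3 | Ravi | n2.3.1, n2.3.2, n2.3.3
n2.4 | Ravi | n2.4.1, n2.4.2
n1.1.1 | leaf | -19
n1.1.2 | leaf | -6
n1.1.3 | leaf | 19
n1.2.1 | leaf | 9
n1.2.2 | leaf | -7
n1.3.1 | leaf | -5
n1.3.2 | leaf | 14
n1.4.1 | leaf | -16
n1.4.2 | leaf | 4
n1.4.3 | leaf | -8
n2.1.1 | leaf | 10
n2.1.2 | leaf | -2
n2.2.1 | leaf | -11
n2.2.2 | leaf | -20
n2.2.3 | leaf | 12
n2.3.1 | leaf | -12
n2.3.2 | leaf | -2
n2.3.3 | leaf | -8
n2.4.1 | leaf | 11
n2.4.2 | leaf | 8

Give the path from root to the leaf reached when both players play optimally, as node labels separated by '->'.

n1.1 (Ravi): min(-19, -6, 19) = -19
n1.2 (Ravi): min(9, -7) = -7
n1.3 (Ravi): min(-5, 14) = -5
n1.4 (Ravi): min(-16, 4, -8) = -16
n1 (Hugo): max(-19, -7, -5, -16) = -5
n2.1 (Ravi): min(10, -2) = -2
n2.2 (Ravi): min(-11, -20, 12) = -20
n2.3 (Ravi): min(-12, -2, -8) = -12
n2.4 (Ravi): min(11, 8) = 8
n2 (Hugo): max(-2, -20, -12, 8) = 8
root (Ravi): min(-5, 8) = -5
At root, Ravi picks n1 (lowest: -5).
At n1, Hugo picks n1.3 (highest: -5).
At n1.3, Ravi picks n1.3.1 (lowest: -5).
Terminal value -5.

root -> n1 -> n1.3 -> n1.3.1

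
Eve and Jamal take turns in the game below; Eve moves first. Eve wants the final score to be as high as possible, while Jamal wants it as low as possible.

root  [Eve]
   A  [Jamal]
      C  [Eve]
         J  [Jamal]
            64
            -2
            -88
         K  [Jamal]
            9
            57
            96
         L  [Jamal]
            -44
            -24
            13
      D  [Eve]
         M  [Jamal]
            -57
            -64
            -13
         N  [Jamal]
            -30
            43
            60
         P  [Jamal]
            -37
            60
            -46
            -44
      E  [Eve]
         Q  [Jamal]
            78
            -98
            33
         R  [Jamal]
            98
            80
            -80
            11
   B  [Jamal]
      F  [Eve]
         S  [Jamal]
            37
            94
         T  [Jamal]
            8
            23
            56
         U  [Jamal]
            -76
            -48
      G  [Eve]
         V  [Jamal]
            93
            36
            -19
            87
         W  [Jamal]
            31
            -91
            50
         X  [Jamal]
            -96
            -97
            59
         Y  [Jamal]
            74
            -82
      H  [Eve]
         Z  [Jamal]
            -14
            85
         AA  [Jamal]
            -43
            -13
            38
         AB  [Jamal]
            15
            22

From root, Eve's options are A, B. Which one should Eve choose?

J (Jamal): min(64, -2, -88) = -88
K (Jamal): min(9, 57, 96) = 9
L (Jamal): min(-44, -24, 13) = -44
C (Eve): max(-88, 9, -44) = 9
M (Jamal): min(-57, -64, -13) = -64
N (Jamal): min(-30, 43, 60) = -30
P (Jamal): min(-37, 60, -46, -44) = -46
D (Eve): max(-64, -30, -46) = -30
Q (Jamal): min(78, -98, 33) = -98
R (Jamal): min(98, 80, -80, 11) = -80
E (Eve): max(-98, -80) = -80
A (Jamal): min(9, -30, -80) = -80
S (Jamal): min(37, 94) = 37
T (Jamal): min(8, 23, 56) = 8
U (Jamal): min(-76, -48) = -76
F (Eve): max(37, 8, -76) = 37
V (Jamal): min(93, 36, -19, 87) = -19
W (Jamal): min(31, -91, 50) = -91
X (Jamal): min(-96, -97, 59) = -97
Y (Jamal): min(74, -82) = -82
G (Eve): max(-19, -91, -97, -82) = -19
Z (Jamal): min(-14, 85) = -14
AA (Jamal): min(-43, -13, 38) = -43
AB (Jamal): min(15, 22) = 15
H (Eve): max(-14, -43, 15) = 15
B (Jamal): min(37, -19, 15) = -19
root (Eve): max(-80, -19) = -19
Eve at root wants the highest of {A=-80, B=-19}, so chooses B.

B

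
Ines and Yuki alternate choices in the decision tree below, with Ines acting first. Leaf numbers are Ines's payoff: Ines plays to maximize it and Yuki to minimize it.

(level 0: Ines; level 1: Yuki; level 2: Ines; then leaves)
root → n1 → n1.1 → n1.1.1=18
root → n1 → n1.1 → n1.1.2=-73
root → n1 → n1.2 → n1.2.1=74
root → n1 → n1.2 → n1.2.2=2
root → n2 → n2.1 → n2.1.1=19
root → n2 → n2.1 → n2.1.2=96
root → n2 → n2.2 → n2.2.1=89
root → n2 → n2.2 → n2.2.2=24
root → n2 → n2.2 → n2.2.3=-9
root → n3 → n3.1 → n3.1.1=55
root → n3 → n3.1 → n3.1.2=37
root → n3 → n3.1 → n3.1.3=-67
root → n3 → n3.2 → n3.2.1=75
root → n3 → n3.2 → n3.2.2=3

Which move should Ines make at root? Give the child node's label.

n1.1 (Ines): max(18, -73) = 18
n1.2 (Ines): max(74, 2) = 74
n1 (Yuki): min(18, 74) = 18
n2.1 (Ines): max(19, 96) = 96
n2.2 (Ines): max(89, 24, -9) = 89
n2 (Yuki): min(96, 89) = 89
n3.1 (Ines): max(55, 37, -67) = 55
n3.2 (Ines): max(75, 3) = 75
n3 (Yuki): min(55, 75) = 55
root (Ines): max(18, 89, 55) = 89
Ines at root wants the highest of {n1=18, n2=89, n3=55}, so chooses n2.

n2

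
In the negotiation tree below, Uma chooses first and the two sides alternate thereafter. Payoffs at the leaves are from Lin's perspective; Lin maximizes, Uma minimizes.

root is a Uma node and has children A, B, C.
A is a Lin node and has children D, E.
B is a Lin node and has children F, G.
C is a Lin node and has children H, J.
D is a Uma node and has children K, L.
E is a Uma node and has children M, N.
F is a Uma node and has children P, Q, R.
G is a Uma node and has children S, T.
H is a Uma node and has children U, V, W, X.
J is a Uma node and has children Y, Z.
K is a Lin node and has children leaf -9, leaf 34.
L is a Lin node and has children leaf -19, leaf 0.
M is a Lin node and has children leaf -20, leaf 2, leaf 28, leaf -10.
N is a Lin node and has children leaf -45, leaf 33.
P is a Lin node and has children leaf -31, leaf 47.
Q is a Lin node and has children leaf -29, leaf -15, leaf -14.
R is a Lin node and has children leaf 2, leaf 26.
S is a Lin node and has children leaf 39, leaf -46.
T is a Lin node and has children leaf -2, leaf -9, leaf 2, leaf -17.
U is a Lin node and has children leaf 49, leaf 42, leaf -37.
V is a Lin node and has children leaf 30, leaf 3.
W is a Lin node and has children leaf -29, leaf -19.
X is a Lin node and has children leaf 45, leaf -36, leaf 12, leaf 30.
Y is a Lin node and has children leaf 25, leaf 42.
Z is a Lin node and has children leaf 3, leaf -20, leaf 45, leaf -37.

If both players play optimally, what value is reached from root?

2

K (Lin): max(-9, 34) = 34
L (Lin): max(-19, 0) = 0
D (Uma): min(34, 0) = 0
M (Lin): max(-20, 2, 28, -10) = 28
N (Lin): max(-45, 33) = 33
E (Uma): min(28, 33) = 28
A (Lin): max(0, 28) = 28
P (Lin): max(-31, 47) = 47
Q (Lin): max(-29, -15, -14) = -14
R (Lin): max(2, 26) = 26
F (Uma): min(47, -14, 26) = -14
S (Lin): max(39, -46) = 39
T (Lin): max(-2, -9, 2, -17) = 2
G (Uma): min(39, 2) = 2
B (Lin): max(-14, 2) = 2
U (Lin): max(49, 42, -37) = 49
V (Lin): max(30, 3) = 30
W (Lin): max(-29, -19) = -19
X (Lin): max(45, -36, 12, 30) = 45
H (Uma): min(49, 30, -19, 45) = -19
Y (Lin): max(25, 42) = 42
Z (Lin): max(3, -20, 45, -37) = 45
J (Uma): min(42, 45) = 42
C (Lin): max(-19, 42) = 42
root (Uma): min(28, 2, 42) = 2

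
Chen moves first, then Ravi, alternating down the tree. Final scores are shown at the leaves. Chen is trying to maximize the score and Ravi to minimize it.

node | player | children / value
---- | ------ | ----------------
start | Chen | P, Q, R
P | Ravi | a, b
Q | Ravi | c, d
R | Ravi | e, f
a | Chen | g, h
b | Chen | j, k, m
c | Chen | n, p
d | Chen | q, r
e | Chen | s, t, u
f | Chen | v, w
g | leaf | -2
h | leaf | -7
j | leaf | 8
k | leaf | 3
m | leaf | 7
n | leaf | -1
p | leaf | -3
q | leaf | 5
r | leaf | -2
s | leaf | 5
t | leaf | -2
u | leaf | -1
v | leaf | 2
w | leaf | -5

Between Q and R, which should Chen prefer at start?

R

c (Chen): max(-1, -3) = -1
d (Chen): max(5, -2) = 5
Q (Ravi): min(-1, 5) = -1
e (Chen): max(5, -2, -1) = 5
f (Chen): max(2, -5) = 2
R (Ravi): min(5, 2) = 2
Chen prefers the higher value; Q=-1, R=2. R is better since 2 > -1.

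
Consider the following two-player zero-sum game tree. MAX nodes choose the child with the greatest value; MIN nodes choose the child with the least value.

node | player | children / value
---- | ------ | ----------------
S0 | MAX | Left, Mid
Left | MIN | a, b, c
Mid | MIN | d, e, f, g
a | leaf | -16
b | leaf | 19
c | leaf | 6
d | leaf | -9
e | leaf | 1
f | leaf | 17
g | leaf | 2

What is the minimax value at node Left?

-16

Left (MIN): min(-16, 19, 6) = -16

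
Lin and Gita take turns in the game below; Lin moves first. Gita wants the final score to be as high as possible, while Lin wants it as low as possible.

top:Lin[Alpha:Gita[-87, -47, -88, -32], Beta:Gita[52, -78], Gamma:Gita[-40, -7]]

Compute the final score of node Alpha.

Alpha (Gita): max(-87, -47, -88, -32) = -32

-32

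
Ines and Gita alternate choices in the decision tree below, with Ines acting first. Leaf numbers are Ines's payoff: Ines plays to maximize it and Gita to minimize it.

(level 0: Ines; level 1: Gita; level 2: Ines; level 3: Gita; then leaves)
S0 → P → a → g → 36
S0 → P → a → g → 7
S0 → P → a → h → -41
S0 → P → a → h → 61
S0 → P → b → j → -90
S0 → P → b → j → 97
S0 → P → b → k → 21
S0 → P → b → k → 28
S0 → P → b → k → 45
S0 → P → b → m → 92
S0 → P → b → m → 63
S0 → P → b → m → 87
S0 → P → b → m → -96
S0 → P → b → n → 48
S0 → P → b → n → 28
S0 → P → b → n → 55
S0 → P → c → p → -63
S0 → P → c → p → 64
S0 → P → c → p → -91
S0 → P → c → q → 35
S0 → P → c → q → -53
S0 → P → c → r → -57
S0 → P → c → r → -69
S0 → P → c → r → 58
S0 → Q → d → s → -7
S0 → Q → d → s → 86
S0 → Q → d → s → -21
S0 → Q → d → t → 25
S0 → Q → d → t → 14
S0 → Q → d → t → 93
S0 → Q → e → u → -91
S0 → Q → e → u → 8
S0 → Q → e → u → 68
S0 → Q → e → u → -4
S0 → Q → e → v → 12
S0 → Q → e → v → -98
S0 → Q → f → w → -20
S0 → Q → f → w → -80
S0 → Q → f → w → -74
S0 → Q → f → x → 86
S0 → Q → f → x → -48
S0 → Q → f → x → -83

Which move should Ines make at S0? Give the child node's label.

P

g (Gita): min(36, 7) = 7
h (Gita): min(-41, 61) = -41
a (Ines): max(7, -41) = 7
j (Gita): min(-90, 97) = -90
k (Gita): min(21, 28, 45) = 21
m (Gita): min(92, 63, 87, -96) = -96
n (Gita): min(48, 28, 55) = 28
b (Ines): max(-90, 21, -96, 28) = 28
p (Gita): min(-63, 64, -91) = -91
q (Gita): min(35, -53) = -53
r (Gita): min(-57, -69, 58) = -69
c (Ines): max(-91, -53, -69) = -53
P (Gita): min(7, 28, -53) = -53
s (Gita): min(-7, 86, -21) = -21
t (Gita): min(25, 14, 93) = 14
d (Ines): max(-21, 14) = 14
u (Gita): min(-91, 8, 68, -4) = -91
v (Gita): min(12, -98) = -98
e (Ines): max(-91, -98) = -91
w (Gita): min(-20, -80, -74) = -80
x (Gita): min(86, -48, -83) = -83
f (Ines): max(-80, -83) = -80
Q (Gita): min(14, -91, -80) = -91
S0 (Ines): max(-53, -91) = -53
Ines at S0 wants the highest of {P=-53, Q=-91}, so chooses P.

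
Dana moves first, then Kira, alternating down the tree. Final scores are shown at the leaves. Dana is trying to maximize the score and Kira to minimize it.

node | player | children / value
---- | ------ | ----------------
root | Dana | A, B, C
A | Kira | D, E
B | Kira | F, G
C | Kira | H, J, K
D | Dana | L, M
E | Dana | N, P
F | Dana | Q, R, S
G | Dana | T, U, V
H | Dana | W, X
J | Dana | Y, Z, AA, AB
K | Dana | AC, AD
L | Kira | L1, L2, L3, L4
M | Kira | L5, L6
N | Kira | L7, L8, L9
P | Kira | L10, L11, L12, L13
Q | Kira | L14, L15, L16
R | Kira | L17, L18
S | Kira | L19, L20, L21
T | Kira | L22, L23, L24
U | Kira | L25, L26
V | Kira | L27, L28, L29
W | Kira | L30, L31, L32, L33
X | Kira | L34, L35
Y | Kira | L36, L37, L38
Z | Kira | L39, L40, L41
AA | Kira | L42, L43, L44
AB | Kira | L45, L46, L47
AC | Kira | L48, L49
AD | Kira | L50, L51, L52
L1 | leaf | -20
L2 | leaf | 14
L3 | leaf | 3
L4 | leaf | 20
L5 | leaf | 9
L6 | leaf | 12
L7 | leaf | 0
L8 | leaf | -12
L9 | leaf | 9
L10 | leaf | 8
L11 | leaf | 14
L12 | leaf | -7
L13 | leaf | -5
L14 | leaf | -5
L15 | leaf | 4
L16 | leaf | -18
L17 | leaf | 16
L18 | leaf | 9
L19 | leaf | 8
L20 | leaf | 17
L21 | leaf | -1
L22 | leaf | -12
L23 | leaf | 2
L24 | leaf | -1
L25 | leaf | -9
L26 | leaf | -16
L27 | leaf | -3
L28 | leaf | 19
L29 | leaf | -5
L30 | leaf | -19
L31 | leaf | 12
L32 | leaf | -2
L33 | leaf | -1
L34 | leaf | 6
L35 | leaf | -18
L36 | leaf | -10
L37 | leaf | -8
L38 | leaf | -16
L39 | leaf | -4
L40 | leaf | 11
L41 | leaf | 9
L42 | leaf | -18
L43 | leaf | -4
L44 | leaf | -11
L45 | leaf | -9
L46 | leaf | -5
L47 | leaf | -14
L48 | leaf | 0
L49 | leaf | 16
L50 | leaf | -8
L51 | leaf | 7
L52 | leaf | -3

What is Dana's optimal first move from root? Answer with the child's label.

B

L (Kira): min(-20, 14, 3, 20) = -20
M (Kira): min(9, 12) = 9
D (Dana): max(-20, 9) = 9
N (Kira): min(0, -12, 9) = -12
P (Kira): min(8, 14, -7, -5) = -7
E (Dana): max(-12, -7) = -7
A (Kira): min(9, -7) = -7
Q (Kira): min(-5, 4, -18) = -18
R (Kira): min(16, 9) = 9
S (Kira): min(8, 17, -1) = -1
F (Dana): max(-18, 9, -1) = 9
T (Kira): min(-12, 2, -1) = -12
U (Kira): min(-9, -16) = -16
V (Kira): min(-3, 19, -5) = -5
G (Dana): max(-12, -16, -5) = -5
B (Kira): min(9, -5) = -5
W (Kira): min(-19, 12, -2, -1) = -19
X (Kira): min(6, -18) = -18
H (Dana): max(-19, -18) = -18
Y (Kira): min(-10, -8, -16) = -16
Z (Kira): min(-4, 11, 9) = -4
AA (Kira): min(-18, -4, -11) = -18
AB (Kira): min(-9, -5, -14) = -14
J (Dana): max(-16, -4, -18, -14) = -4
AC (Kira): min(0, 16) = 0
AD (Kira): min(-8, 7, -3) = -8
K (Dana): max(0, -8) = 0
C (Kira): min(-18, -4, 0) = -18
root (Dana): max(-7, -5, -18) = -5
Dana at root wants the highest of {A=-7, B=-5, C=-18}, so chooses B.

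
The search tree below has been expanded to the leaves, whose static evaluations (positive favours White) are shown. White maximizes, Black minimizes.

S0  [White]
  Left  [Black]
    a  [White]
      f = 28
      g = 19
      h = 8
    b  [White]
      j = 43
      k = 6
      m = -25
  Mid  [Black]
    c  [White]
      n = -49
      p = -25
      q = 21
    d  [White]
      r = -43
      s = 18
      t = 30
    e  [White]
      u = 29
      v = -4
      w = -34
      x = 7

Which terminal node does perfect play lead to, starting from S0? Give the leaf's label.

f

a (White): max(28, 19, 8) = 28
b (White): max(43, 6, -25) = 43
Left (Black): min(28, 43) = 28
c (White): max(-49, -25, 21) = 21
d (White): max(-43, 18, 30) = 30
e (White): max(29, -4, -34, 7) = 29
Mid (Black): min(21, 30, 29) = 21
S0 (White): max(28, 21) = 28
At S0, White picks Left (highest: 28).
At Left, Black picks a (lowest: 28).
At a, White picks f (highest: 28).
Terminal value 28.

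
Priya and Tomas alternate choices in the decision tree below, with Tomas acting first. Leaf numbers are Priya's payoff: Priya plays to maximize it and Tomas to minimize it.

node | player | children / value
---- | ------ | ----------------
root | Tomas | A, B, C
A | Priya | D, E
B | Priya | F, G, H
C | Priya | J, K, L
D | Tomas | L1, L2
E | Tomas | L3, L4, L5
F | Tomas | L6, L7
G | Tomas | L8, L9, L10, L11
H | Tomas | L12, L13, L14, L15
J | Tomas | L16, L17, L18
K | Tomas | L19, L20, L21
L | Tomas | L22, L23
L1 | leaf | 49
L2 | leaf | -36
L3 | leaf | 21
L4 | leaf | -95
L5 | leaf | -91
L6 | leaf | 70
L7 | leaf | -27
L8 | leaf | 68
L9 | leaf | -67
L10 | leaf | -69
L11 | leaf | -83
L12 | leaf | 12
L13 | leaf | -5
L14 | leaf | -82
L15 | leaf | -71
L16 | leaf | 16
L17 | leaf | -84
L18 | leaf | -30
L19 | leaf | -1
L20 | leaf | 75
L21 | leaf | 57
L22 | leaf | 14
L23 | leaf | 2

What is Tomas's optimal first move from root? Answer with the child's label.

A

D (Tomas): min(49, -36) = -36
E (Tomas): min(21, -95, -91) = -95
A (Priya): max(-36, -95) = -36
F (Tomas): min(70, -27) = -27
G (Tomas): min(68, -67, -69, -83) = -83
H (Tomas): min(12, -5, -82, -71) = -82
B (Priya): max(-27, -83, -82) = -27
J (Tomas): min(16, -84, -30) = -84
K (Tomas): min(-1, 75, 57) = -1
L (Tomas): min(14, 2) = 2
C (Priya): max(-84, -1, 2) = 2
root (Tomas): min(-36, -27, 2) = -36
Tomas at root wants the lowest of {A=-36, B=-27, C=2}, so chooses A.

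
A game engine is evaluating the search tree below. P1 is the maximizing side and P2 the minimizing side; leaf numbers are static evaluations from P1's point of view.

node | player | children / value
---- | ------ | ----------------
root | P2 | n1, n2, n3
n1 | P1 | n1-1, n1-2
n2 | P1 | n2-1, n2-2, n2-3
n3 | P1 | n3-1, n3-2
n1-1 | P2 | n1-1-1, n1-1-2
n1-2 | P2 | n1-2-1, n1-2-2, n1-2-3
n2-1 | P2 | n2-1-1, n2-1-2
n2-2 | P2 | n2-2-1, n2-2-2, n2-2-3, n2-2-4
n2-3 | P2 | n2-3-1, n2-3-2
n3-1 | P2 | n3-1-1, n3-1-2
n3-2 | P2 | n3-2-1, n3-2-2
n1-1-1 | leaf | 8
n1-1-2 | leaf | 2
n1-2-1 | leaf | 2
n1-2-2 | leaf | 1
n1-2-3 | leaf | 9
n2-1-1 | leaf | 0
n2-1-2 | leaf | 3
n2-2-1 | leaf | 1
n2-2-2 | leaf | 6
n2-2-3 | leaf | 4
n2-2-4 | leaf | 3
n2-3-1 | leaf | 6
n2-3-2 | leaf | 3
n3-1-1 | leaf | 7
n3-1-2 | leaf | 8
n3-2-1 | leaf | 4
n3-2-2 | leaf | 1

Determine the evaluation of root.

2

n1-1 (P2): min(8, 2) = 2
n1-2 (P2): min(2, 1, 9) = 1
n1 (P1): max(2, 1) = 2
n2-1 (P2): min(0, 3) = 0
n2-2 (P2): min(1, 6, 4, 3) = 1
n2-3 (P2): min(6, 3) = 3
n2 (P1): max(0, 1, 3) = 3
n3-1 (P2): min(7, 8) = 7
n3-2 (P2): min(4, 1) = 1
n3 (P1): max(7, 1) = 7
root (P2): min(2, 3, 7) = 2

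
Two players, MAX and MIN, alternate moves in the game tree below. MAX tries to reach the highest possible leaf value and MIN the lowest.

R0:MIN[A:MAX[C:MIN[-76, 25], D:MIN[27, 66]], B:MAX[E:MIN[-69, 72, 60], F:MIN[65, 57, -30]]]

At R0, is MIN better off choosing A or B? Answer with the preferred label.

B

C (MIN): min(-76, 25) = -76
D (MIN): min(27, 66) = 27
A (MAX): max(-76, 27) = 27
E (MIN): min(-69, 72, 60) = -69
F (MIN): min(65, 57, -30) = -30
B (MAX): max(-69, -30) = -30
MIN prefers the lower value; A=27, B=-30. B is better since -30 < 27.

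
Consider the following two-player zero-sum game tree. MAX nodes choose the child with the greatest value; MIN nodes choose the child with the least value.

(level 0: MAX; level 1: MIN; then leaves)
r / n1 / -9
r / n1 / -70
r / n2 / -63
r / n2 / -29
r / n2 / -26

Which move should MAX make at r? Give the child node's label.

n2

n1 (MIN): min(-9, -70) = -70
n2 (MIN): min(-63, -29, -26) = -63
r (MAX): max(-70, -63) = -63
MAX at r wants the highest of {n1=-70, n2=-63}, so chooses n2.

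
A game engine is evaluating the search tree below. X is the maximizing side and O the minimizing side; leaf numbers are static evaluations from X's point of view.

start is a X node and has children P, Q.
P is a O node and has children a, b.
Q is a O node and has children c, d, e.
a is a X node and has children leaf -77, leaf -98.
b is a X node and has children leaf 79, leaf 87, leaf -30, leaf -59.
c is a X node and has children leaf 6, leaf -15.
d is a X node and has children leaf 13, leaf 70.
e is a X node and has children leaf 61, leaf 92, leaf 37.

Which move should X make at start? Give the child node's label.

Q

a (X): max(-77, -98) = -77
b (X): max(79, 87, -30, -59) = 87
P (O): min(-77, 87) = -77
c (X): max(6, -15) = 6
d (X): max(13, 70) = 70
e (X): max(61, 92, 37) = 92
Q (O): min(6, 70, 92) = 6
start (X): max(-77, 6) = 6
X at start wants the highest of {P=-77, Q=6}, so chooses Q.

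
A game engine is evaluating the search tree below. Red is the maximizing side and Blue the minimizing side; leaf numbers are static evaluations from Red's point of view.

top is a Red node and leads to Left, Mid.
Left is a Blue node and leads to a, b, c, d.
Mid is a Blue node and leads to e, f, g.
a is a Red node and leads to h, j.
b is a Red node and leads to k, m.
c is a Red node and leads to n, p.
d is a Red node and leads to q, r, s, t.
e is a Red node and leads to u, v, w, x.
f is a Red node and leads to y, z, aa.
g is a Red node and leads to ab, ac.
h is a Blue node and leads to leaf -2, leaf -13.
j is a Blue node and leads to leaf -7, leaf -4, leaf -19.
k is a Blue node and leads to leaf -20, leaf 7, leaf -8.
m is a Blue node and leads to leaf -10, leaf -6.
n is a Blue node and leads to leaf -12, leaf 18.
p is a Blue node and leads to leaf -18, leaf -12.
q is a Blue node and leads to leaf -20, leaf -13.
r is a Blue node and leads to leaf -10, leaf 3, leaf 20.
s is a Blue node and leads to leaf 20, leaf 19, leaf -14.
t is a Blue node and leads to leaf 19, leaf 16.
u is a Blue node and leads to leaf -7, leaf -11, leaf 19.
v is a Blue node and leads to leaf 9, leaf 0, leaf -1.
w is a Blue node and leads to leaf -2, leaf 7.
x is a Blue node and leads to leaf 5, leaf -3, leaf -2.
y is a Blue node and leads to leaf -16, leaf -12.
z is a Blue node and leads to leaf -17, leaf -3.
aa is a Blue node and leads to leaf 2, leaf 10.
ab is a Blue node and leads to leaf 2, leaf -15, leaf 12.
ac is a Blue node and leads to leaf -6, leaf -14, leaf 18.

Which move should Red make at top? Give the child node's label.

h (Blue): min(-2, -13) = -13
j (Blue): min(-7, -4, -19) = -19
a (Red): max(-13, -19) = -13
k (Blue): min(-20, 7, -8) = -20
m (Blue): min(-10, -6) = -10
b (Red): max(-20, -10) = -10
n (Blue): min(-12, 18) = -12
p (Blue): min(-18, -12) = -18
c (Red): max(-12, -18) = -12
q (Blue): min(-20, -13) = -20
r (Blue): min(-10, 3, 20) = -10
s (Blue): min(20, 19, -14) = -14
t (Blue): min(19, 16) = 16
d (Red): max(-20, -10, -14, 16) = 16
Left (Blue): min(-13, -10, -12, 16) = -13
u (Blue): min(-7, -11, 19) = -11
v (Blue): min(9, 0, -1) = -1
w (Blue): min(-2, 7) = -2
x (Blue): min(5, -3, -2) = -3
e (Red): max(-11, -1, -2, -3) = -1
y (Blue): min(-16, -12) = -16
z (Blue): min(-17, -3) = -17
aa (Blue): min(2, 10) = 2
f (Red): max(-16, -17, 2) = 2
ab (Blue): min(2, -15, 12) = -15
ac (Blue): min(-6, -14, 18) = -14
g (Red): max(-15, -14) = -14
Mid (Blue): min(-1, 2, -14) = -14
top (Red): max(-13, -14) = -13
Red at top wants the highest of {Left=-13, Mid=-14}, so chooses Left.

Left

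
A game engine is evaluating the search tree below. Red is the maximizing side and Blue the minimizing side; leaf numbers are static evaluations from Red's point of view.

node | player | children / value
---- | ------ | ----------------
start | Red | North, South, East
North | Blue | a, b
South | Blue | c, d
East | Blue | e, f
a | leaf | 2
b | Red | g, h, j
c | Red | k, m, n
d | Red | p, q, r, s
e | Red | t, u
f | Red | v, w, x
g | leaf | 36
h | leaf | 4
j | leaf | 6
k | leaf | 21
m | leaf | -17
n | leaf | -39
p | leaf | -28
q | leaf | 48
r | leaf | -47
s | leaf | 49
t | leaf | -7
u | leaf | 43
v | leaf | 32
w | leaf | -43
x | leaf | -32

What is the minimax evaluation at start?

b (Red): max(36, 4, 6) = 36
North (Blue): min(2, 36) = 2
c (Red): max(21, -17, -39) = 21
d (Red): max(-28, 48, -47, 49) = 49
South (Blue): min(21, 49) = 21
e (Red): max(-7, 43) = 43
f (Red): max(32, -43, -32) = 32
East (Blue): min(43, 32) = 32
start (Red): max(2, 21, 32) = 32

32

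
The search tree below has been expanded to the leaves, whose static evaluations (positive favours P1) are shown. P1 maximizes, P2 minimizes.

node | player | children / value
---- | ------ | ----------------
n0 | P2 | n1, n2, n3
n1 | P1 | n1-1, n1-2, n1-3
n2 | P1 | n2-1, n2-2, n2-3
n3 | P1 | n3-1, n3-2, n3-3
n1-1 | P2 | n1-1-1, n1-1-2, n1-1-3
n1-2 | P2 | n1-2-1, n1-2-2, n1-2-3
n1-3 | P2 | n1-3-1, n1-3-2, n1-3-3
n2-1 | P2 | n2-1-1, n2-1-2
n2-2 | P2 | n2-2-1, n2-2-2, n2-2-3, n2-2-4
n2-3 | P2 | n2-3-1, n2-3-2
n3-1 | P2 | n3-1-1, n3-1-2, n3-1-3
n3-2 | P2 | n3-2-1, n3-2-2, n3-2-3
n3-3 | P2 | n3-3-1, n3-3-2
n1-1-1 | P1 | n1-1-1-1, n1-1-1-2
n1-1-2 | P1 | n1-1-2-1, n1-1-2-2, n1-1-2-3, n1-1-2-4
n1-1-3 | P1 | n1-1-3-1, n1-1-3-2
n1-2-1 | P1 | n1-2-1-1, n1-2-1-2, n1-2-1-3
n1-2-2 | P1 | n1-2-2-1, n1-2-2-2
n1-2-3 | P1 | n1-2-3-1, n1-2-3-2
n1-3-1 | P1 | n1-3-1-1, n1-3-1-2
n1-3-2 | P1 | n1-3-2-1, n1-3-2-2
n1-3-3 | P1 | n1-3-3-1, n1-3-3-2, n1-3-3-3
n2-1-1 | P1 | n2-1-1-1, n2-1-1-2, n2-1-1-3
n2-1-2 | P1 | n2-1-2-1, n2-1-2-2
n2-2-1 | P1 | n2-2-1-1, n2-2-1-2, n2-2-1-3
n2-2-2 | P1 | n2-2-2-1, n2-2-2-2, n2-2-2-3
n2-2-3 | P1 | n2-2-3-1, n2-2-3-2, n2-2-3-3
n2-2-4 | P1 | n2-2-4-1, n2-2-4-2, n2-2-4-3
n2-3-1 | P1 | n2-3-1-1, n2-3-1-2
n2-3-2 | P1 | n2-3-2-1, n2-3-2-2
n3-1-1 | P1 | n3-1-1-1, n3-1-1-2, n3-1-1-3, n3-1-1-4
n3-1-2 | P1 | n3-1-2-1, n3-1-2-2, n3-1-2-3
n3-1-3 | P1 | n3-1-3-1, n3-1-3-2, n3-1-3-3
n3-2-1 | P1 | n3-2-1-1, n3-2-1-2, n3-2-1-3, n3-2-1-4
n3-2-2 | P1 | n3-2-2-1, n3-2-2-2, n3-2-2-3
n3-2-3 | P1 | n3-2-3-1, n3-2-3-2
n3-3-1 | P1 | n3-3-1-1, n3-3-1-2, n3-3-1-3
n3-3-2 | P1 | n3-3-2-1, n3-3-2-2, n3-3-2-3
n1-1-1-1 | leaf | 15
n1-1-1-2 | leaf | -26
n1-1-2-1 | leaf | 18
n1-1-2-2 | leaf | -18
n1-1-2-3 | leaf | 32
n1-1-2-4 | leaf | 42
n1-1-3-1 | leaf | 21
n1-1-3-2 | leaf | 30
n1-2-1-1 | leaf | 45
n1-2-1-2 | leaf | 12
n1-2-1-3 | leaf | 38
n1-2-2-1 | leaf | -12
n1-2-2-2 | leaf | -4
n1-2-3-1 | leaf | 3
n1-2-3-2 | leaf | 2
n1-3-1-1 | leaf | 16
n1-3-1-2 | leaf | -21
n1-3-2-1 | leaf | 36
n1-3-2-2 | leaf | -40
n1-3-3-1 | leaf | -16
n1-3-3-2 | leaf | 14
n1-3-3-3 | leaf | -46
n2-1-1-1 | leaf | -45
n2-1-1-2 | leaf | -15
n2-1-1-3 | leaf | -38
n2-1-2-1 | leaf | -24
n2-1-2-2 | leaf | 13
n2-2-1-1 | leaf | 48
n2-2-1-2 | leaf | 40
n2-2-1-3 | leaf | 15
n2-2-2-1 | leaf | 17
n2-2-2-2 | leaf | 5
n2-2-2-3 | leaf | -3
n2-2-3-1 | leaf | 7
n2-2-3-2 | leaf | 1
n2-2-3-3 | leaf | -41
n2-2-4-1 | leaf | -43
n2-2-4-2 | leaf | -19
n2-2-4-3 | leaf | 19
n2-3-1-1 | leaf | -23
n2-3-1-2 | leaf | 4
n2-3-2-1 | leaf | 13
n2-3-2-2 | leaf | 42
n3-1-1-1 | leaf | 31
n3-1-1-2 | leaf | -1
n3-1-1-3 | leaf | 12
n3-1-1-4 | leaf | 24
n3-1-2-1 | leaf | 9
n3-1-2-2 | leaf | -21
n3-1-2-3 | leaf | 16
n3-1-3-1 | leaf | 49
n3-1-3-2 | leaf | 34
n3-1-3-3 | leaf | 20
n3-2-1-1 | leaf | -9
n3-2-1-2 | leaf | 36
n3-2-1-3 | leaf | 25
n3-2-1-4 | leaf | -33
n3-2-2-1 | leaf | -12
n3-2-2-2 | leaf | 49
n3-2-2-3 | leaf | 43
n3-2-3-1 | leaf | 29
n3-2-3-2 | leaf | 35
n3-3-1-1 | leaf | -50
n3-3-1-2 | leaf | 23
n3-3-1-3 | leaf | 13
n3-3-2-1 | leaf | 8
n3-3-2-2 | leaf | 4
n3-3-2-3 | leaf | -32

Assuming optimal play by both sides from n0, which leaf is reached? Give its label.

n1-1-1 (P1): max(15, -26) = 15
n1-1-2 (P1): max(18, -18, 32, 42) = 42
n1-1-3 (P1): max(21, 30) = 30
n1-1 (P2): min(15, 42, 30) = 15
n1-2-1 (P1): max(45, 12, 38) = 45
n1-2-2 (P1): max(-12, -4) = -4
n1-2-3 (P1): max(3, 2) = 3
n1-2 (P2): min(45, -4, 3) = -4
n1-3-1 (P1): max(16, -21) = 16
n1-3-2 (P1): max(36, -40) = 36
n1-3-3 (P1): max(-16, 14, -46) = 14
n1-3 (P2): min(16, 36, 14) = 14
n1 (P1): max(15, -4, 14) = 15
n2-1-1 (P1): max(-45, -15, -38) = -15
n2-1-2 (P1): max(-24, 13) = 13
n2-1 (P2): min(-15, 13) = -15
n2-2-1 (P1): max(48, 40, 15) = 48
n2-2-2 (P1): max(17, 5, -3) = 17
n2-2-3 (P1): max(7, 1, -41) = 7
n2-2-4 (P1): max(-43, -19, 19) = 19
n2-2 (P2): min(48, 17, 7, 19) = 7
n2-3-1 (P1): max(-23, 4) = 4
n2-3-2 (P1): max(13, 42) = 42
n2-3 (P2): min(4, 42) = 4
n2 (P1): max(-15, 7, 4) = 7
n3-1-1 (P1): max(31, -1, 12, 24) = 31
n3-1-2 (P1): max(9, -21, 16) = 16
n3-1-3 (P1): max(49, 34, 20) = 49
n3-1 (P2): min(31, 16, 49) = 16
n3-2-1 (P1): max(-9, 36, 25, -33) = 36
n3-2-2 (P1): max(-12, 49, 43) = 49
n3-2-3 (P1): max(29, 35) = 35
n3-2 (P2): min(36, 49, 35) = 35
n3-3-1 (P1): max(-50, 23, 13) = 23
n3-3-2 (P1): max(8, 4, -32) = 8
n3-3 (P2): min(23, 8) = 8
n3 (P1): max(16, 35, 8) = 35
n0 (P2): min(15, 7, 35) = 7
At n0, P2 picks n2 (lowest: 7).
At n2, P1 picks n2-2 (highest: 7).
At n2-2, P2 picks n2-2-3 (lowest: 7).
At n2-2-3, P1 picks n2-2-3-1 (highest: 7).
Terminal value 7.

n2-2-3-1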